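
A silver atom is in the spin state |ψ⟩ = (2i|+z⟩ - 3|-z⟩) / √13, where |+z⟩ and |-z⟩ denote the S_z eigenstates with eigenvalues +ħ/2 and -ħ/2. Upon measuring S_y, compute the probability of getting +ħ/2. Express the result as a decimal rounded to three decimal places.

0.962

|+y⟩ = (|+z⟩ + i|-z⟩)/√2, so ⟨+y|ψ⟩ = (5i) / (√2·√13).
P = |5i|² / 26 = 25/26.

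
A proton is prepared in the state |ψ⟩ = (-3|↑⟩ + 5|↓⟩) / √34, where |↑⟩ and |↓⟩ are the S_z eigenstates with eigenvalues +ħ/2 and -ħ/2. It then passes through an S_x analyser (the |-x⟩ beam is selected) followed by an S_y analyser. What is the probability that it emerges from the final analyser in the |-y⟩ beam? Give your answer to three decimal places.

First analyser (S_x): P(|-x⟩) = |⟨-x|ψ⟩|² = 64/68.
After stage 1 the state is |-x⟩; P(|-y⟩) = |⟨-y|-x⟩|² = 1/2.
Joint probability = 64/68 × 1/2 = 0.471.

0.471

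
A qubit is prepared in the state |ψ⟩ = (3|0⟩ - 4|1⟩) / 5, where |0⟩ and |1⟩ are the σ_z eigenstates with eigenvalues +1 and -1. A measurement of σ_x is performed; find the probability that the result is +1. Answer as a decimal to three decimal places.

|+x⟩ = (|0⟩ + |1⟩)/√2, so ⟨+x|ψ⟩ = (-1) / (√2·5).
P = |-1|² / 50 = 1/50.

0.020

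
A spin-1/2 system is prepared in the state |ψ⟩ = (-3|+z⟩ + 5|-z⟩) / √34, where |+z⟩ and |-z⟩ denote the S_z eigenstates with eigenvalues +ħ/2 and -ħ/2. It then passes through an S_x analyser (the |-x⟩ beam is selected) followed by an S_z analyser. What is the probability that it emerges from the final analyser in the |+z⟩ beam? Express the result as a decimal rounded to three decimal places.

First analyser (S_x): P(|-x⟩) = |⟨-x|ψ⟩|² = 64/68.
After stage 1 the state is |-x⟩; P(|+z⟩) = |⟨+z|-x⟩|² = 1/2.
Joint probability = 64/68 × 1/2 = 0.471.

0.471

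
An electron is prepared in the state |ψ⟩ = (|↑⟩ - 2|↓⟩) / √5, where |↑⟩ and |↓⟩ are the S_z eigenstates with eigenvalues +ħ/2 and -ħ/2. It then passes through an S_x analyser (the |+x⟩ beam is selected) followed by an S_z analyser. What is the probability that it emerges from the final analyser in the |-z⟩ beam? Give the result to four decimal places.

0.0500

First analyser (S_x): P(|+x⟩) = |⟨+x|ψ⟩|² = 1/10.
After stage 1 the state is |+x⟩; P(|-z⟩) = |⟨-z|+x⟩|² = 1/2.
Joint probability = 1/10 × 1/2 = 0.0500.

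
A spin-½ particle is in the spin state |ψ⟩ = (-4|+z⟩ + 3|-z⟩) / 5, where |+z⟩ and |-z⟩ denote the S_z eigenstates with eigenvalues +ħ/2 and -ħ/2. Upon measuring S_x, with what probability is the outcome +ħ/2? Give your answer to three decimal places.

|+x⟩ = (|+z⟩ + |-z⟩)/√2, so ⟨+x|ψ⟩ = (-1) / (√2·5).
P = |-1|² / 50 = 1/50.

0.020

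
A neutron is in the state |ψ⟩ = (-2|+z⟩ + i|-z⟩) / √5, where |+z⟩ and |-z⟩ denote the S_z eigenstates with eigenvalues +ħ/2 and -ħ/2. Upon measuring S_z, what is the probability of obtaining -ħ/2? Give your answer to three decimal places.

0.200

The -ħ/2 outcome corresponds to |-z⟩. Its amplitude in |ψ⟩ is i/√5.
P = |i|² / 5 = 1/5.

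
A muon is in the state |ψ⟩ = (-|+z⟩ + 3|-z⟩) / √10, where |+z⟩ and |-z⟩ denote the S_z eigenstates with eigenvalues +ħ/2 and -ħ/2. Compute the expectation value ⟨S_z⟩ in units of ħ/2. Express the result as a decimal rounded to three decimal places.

⟨σ_z⟩ = |a|² - |b|² divided by |a|²+|b|², with a, b the |+z⟩, |-z⟩ amplitudes.
= (1 - 9)/10 = -8/10.
⟨S_z⟩ = (ħ/2)·⟨σ_z⟩.

-0.800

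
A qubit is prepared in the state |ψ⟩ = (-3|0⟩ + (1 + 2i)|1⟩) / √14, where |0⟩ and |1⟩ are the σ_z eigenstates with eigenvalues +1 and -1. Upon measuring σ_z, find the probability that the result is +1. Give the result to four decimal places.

0.6429

The +1 outcome corresponds to |0⟩. Its amplitude in |ψ⟩ is -3/√14.
P = |-3|² / 14 = 9/14.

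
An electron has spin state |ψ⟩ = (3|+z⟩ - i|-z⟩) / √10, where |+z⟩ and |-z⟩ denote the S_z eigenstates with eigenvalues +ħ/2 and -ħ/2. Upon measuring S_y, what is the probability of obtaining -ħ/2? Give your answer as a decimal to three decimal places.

|-y⟩ = (|+z⟩ - i|-z⟩)/√2, so ⟨-y|ψ⟩ = (4) / (√2·√10).
P = |4|² / 20 = 16/20.

0.800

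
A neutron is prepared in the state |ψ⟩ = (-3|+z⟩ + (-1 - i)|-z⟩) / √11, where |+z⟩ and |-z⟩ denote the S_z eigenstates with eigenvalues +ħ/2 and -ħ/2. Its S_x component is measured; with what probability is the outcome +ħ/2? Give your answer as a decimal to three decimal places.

|+x⟩ = (|+z⟩ + |-z⟩)/√2, so ⟨+x|ψ⟩ = (-4 - i) / (√2·√11).
P = |-4 - i|² / 22 = 17/22.

0.773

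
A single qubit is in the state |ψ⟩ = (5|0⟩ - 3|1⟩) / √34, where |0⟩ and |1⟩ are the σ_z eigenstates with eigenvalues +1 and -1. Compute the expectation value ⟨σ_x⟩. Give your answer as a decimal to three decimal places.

-0.882

⟨σ_x⟩ = 2 Re(a* b)/(|a|²+|b|²) with a = 5, b = -3.
a* b = -15, so ⟨σ_x⟩ = -30/34.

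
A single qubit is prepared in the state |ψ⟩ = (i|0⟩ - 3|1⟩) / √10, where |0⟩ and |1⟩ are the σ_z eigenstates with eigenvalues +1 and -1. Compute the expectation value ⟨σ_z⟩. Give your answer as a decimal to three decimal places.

⟨σ_z⟩ = |a|² - |b|² divided by |a|²+|b|², with a, b the |0⟩, |1⟩ amplitudes.
= (1 - 9)/10 = -8/10.

-0.800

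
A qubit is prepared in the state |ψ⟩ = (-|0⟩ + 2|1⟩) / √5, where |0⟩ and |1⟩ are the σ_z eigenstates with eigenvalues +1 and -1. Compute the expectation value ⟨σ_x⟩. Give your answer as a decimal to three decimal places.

⟨σ_x⟩ = 2 Re(a* b)/(|a|²+|b|²) with a = -1, b = 2.
a* b = -2, so ⟨σ_x⟩ = -4/5.

-0.800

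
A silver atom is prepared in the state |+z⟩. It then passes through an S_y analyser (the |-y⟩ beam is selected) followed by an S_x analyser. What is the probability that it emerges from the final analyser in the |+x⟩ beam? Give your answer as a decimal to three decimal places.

First analyser (S_y): from |+z⟩, P(|-y⟩) = 1/2.
After stage 1 the state is |-y⟩; P(|+x⟩) = |⟨+x|-y⟩|² = 1/2.
Joint probability = 1/2 × 1/2 = 0.250.

0.250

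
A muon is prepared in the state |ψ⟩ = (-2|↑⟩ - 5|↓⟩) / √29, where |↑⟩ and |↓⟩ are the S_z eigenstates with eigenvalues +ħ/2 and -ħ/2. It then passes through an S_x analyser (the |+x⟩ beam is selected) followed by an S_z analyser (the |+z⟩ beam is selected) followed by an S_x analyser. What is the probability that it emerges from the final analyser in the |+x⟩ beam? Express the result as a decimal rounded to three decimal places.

First analyser (S_x): P(|+x⟩) = |⟨+x|ψ⟩|² = 49/58.
After stage 1 the state is |+x⟩; P(|+z⟩) = |⟨+z|+x⟩|² = 1/2.
After stage 2 the state is |+z⟩; P(|+x⟩) = |⟨+x|+z⟩|² = 1/2.
Joint probability = 49/58 × 1/2 × 1/2 = 0.211.

0.211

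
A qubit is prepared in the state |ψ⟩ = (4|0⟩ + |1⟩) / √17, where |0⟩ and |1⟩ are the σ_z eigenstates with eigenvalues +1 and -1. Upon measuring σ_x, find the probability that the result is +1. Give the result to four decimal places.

|+x⟩ = (|0⟩ + |1⟩)/√2, so ⟨+x|ψ⟩ = (5) / (√2·√17).
P = |5|² / 34 = 25/34.

0.7353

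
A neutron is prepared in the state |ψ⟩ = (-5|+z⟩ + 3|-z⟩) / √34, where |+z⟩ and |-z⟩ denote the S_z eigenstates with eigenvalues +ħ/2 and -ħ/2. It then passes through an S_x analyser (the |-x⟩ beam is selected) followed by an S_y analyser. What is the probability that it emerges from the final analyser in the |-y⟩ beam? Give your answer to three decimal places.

First analyser (S_x): P(|-x⟩) = |⟨-x|ψ⟩|² = 64/68.
After stage 1 the state is |-x⟩; P(|-y⟩) = |⟨-y|-x⟩|² = 1/2.
Joint probability = 64/68 × 1/2 = 0.471.

0.471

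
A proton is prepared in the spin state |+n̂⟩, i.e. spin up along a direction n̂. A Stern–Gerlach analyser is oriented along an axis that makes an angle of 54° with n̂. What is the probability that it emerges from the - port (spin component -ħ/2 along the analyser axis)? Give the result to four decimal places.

For spin-½, the probability of finding spin-up along an axis at angle θ to the initial spin direction is cos²(θ/2); spin-down is sin²(θ/2).
θ = 54°, so P = sin²(27°) ≈ 0.2061.

0.2061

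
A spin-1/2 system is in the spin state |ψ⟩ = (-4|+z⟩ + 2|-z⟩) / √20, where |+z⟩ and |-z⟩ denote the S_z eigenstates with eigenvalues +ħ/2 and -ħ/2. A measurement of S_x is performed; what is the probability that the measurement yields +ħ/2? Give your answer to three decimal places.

|+x⟩ = (|+z⟩ + |-z⟩)/√2, so ⟨+x|ψ⟩ = (-2) / (√2·√20).
P = |-2|² / 40 = 4/40.

0.100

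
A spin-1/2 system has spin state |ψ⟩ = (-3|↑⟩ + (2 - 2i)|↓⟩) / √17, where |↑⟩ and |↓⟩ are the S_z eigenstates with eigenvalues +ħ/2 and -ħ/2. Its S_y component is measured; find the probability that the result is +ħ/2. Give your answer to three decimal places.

0.853

|+y⟩ = (|↑⟩ + i|↓⟩)/√2, so ⟨+y|ψ⟩ = (-5 - 2i) / (√2·√17).
P = |-5 - 2i|² / 34 = 29/34.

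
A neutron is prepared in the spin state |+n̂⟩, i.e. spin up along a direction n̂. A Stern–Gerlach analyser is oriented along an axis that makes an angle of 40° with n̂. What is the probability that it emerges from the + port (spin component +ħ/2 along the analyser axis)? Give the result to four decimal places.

For spin-½, the probability of finding spin-up along an axis at angle θ to the initial spin direction is cos²(θ/2); spin-down is sin²(θ/2).
θ = 40°, so P = cos²(20°) ≈ 0.8830.

0.8830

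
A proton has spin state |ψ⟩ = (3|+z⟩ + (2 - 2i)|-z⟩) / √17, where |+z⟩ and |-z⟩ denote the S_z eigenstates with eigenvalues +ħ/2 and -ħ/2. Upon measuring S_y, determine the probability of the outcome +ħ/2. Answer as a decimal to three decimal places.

0.147

|+y⟩ = (|+z⟩ + i|-z⟩)/√2, so ⟨+y|ψ⟩ = (1 - 2i) / (√2·√17).
P = |1 - 2i|² / 34 = 5/34.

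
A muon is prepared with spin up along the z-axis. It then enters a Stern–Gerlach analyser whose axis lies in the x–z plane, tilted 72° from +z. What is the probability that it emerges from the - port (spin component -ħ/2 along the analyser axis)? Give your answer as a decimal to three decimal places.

For spin-½, the probability of finding spin-up along an axis at angle θ to the initial spin direction is cos²(θ/2); spin-down is sin²(θ/2).
θ = 72°, so P = sin²(36°) ≈ 0.345.

0.345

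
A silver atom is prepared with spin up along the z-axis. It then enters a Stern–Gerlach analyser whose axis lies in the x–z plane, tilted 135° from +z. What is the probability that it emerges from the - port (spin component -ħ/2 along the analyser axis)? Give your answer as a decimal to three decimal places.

For spin-½, the probability of finding spin-up along an axis at angle θ to the initial spin direction is cos²(θ/2); spin-down is sin²(θ/2).
θ = 135°, so P = sin²(67.5°) ≈ 0.854.

0.854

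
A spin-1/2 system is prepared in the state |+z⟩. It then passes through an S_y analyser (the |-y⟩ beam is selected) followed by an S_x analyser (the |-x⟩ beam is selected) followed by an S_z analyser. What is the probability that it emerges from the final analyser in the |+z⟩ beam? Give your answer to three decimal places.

0.125

First analyser (S_y): from |+z⟩, P(|-y⟩) = 1/2.
After stage 1 the state is |-y⟩; P(|-x⟩) = |⟨-x|-y⟩|² = 1/2.
After stage 2 the state is |-x⟩; P(|+z⟩) = |⟨+z|-x⟩|² = 1/2.
Joint probability = 1/2 × 1/2 × 1/2 = 0.125.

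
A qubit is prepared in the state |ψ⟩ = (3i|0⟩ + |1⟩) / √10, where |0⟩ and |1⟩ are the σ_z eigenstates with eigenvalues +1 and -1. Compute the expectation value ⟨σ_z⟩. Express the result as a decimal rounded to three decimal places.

⟨σ_z⟩ = |a|² - |b|² divided by |a|²+|b|², with a, b the |0⟩, |1⟩ amplitudes.
= (9 - 1)/10 = 8/10.

0.800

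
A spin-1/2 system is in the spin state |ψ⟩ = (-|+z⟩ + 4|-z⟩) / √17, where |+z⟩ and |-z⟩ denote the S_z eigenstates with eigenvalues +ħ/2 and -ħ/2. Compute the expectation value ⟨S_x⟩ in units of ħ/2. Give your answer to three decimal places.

-0.471

⟨σ_x⟩ = 2 Re(a* b)/(|a|²+|b|²) with a = -1, b = 4.
a* b = -4, so ⟨σ_x⟩ = -8/17.
⟨S_x⟩ = (ħ/2)·⟨σ_x⟩.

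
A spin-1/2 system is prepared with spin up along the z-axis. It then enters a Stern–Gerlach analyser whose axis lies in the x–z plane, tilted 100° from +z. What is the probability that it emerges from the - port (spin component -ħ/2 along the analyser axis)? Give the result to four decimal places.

0.5868

For spin-½, the probability of finding spin-up along an axis at angle θ to the initial spin direction is cos²(θ/2); spin-down is sin²(θ/2).
θ = 100°, so P = sin²(50°) ≈ 0.5868.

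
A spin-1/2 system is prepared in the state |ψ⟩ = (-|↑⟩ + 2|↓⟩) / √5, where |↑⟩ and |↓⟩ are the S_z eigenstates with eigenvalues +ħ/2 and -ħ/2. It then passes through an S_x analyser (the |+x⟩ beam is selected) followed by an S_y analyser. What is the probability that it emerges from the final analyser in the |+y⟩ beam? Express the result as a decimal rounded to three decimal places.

First analyser (S_x): P(|+x⟩) = |⟨+x|ψ⟩|² = 1/10.
After stage 1 the state is |+x⟩; P(|+y⟩) = |⟨+y|+x⟩|² = 1/2.
Joint probability = 1/10 × 1/2 = 0.050.

0.050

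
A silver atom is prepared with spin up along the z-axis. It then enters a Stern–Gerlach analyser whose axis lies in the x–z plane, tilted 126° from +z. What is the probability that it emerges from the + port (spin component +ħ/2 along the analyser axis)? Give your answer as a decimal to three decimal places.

0.206

For spin-½, the probability of finding spin-up along an axis at angle θ to the initial spin direction is cos²(θ/2); spin-down is sin²(θ/2).
θ = 126°, so P = cos²(63°) ≈ 0.206.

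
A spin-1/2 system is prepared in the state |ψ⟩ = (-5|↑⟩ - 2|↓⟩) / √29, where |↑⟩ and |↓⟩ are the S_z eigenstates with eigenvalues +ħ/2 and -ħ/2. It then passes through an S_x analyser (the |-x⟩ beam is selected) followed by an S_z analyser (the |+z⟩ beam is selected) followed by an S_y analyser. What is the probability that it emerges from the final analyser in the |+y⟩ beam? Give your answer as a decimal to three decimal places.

0.039

First analyser (S_x): P(|-x⟩) = |⟨-x|ψ⟩|² = 9/58.
After stage 1 the state is |-x⟩; P(|+z⟩) = |⟨+z|-x⟩|² = 1/2.
After stage 2 the state is |+z⟩; P(|+y⟩) = |⟨+y|+z⟩|² = 1/2.
Joint probability = 9/58 × 1/2 × 1/2 = 0.039.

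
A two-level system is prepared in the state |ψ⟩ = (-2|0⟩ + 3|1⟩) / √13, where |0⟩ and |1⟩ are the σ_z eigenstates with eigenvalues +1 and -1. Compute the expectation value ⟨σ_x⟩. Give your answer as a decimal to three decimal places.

-0.923

⟨σ_x⟩ = 2 Re(a* b)/(|a|²+|b|²) with a = -2, b = 3.
a* b = -6, so ⟨σ_x⟩ = -12/13.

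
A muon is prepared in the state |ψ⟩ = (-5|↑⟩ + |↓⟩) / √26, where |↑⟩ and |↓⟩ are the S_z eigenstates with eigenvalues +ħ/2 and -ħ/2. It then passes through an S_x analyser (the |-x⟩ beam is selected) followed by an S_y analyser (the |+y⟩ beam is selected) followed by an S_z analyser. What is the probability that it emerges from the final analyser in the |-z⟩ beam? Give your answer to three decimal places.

0.173

First analyser (S_x): P(|-x⟩) = |⟨-x|ψ⟩|² = 36/52.
After stage 1 the state is |-x⟩; P(|+y⟩) = |⟨+y|-x⟩|² = 1/2.
After stage 2 the state is |+y⟩; P(|-z⟩) = |⟨-z|+y⟩|² = 1/2.
Joint probability = 36/52 × 1/2 × 1/2 = 0.173.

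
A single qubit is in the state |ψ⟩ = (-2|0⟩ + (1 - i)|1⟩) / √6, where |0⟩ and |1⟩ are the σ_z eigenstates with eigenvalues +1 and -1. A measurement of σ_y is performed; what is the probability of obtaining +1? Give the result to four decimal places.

0.8333

|+y⟩ = (|0⟩ + i|1⟩)/√2, so ⟨+y|ψ⟩ = (-3 - i) / (√2·√6).
P = |-3 - i|² / 12 = 10/12.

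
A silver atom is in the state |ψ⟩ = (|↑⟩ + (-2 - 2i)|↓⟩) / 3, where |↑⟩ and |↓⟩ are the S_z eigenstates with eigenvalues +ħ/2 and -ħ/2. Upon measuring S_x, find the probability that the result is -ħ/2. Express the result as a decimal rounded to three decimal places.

0.722

|-x⟩ = (|↑⟩ - |↓⟩)/√2, so ⟨-x|ψ⟩ = (3 + 2i) / (√2·3).
P = |3 + 2i|² / 18 = 13/18.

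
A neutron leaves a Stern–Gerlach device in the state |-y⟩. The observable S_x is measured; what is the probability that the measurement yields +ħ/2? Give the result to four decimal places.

0.5000

In the S_z basis, |-y⟩ = (|+z⟩ - i|-z⟩)/√2 and |+x⟩ = (|+z⟩ + |-z⟩)/√2.
|⟨+x|-y⟩|² = 1/2.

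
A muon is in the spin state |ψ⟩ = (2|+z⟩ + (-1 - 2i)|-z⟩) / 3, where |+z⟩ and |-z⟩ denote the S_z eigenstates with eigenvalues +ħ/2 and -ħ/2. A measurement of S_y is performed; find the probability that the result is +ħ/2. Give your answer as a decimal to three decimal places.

0.056

|+y⟩ = (|+z⟩ + i|-z⟩)/√2, so ⟨+y|ψ⟩ = (i) / (√2·3).
P = |i|² / 18 = 1/18.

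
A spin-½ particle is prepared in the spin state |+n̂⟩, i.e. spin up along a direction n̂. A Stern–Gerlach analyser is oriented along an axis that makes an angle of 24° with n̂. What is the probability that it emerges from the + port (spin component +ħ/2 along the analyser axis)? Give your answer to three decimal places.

For spin-½, the probability of finding spin-up along an axis at angle θ to the initial spin direction is cos²(θ/2); spin-down is sin²(θ/2).
θ = 24°, so P = cos²(12°) ≈ 0.957.

0.957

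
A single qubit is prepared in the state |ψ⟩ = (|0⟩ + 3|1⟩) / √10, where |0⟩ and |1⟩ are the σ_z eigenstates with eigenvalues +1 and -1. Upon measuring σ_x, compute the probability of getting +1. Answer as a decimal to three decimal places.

0.800

|+x⟩ = (|0⟩ + |1⟩)/√2, so ⟨+x|ψ⟩ = (4) / (√2·√10).
P = |4|² / 20 = 16/20.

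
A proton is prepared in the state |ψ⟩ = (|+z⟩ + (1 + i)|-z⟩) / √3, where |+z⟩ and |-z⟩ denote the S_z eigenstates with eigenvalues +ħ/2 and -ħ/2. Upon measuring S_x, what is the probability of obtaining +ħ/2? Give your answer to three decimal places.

|+x⟩ = (|+z⟩ + |-z⟩)/√2, so ⟨+x|ψ⟩ = (2 + i) / (√2·√3).
P = |2 + i|² / 6 = 5/6.

0.833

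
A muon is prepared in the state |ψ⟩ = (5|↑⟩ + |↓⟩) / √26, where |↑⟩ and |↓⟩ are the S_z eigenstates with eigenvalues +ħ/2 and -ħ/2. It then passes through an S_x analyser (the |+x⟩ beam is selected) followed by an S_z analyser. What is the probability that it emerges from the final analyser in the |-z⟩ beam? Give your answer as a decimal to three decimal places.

0.346

First analyser (S_x): P(|+x⟩) = |⟨+x|ψ⟩|² = 36/52.
After stage 1 the state is |+x⟩; P(|-z⟩) = |⟨-z|+x⟩|² = 1/2.
Joint probability = 36/52 × 1/2 = 0.346.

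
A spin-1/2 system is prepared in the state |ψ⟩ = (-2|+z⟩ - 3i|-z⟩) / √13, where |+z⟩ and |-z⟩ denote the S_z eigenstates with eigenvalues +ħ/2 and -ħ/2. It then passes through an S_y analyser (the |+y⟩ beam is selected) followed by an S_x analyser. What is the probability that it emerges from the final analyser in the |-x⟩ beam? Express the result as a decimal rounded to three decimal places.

First analyser (S_y): P(|+y⟩) = |⟨+y|ψ⟩|² = 25/26.
After stage 1 the state is |+y⟩; P(|-x⟩) = |⟨-x|+y⟩|² = 1/2.
Joint probability = 25/26 × 1/2 = 0.481.

0.481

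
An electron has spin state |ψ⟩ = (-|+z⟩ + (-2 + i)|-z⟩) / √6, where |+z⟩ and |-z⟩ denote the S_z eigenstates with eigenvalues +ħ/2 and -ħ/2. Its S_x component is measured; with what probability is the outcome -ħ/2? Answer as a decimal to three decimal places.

0.167

|-x⟩ = (|+z⟩ - |-z⟩)/√2, so ⟨-x|ψ⟩ = (1 - i) / (√2·√6).
P = |1 - i|² / 12 = 2/12.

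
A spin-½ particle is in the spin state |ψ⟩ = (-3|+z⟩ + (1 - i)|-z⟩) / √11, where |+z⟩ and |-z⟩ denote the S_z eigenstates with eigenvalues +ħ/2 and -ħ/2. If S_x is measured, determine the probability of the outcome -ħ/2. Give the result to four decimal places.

0.7727

|-x⟩ = (|+z⟩ - |-z⟩)/√2, so ⟨-x|ψ⟩ = (-4 + i) / (√2·√11).
P = |-4 + i|² / 22 = 17/22.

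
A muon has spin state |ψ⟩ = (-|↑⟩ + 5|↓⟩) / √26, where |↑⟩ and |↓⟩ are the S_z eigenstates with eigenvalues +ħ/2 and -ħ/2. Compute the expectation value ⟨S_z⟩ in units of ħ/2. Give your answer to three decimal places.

-0.923

⟨σ_z⟩ = |a|² - |b|² divided by |a|²+|b|², with a, b the |↑⟩, |↓⟩ amplitudes.
= (1 - 25)/26 = -24/26.
⟨S_z⟩ = (ħ/2)·⟨σ_z⟩.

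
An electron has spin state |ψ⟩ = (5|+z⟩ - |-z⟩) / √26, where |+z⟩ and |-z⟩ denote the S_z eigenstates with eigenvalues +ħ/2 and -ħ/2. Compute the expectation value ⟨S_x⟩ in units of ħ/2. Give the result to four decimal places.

-0.3846

⟨σ_x⟩ = 2 Re(a* b)/(|a|²+|b|²) with a = 5, b = -1.
a* b = -5, so ⟨σ_x⟩ = -10/26.
⟨S_x⟩ = (ħ/2)·⟨σ_x⟩.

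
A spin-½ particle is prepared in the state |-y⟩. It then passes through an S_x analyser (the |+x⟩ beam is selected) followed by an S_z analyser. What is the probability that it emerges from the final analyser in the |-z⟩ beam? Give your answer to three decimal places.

0.250

First analyser (S_x): from |-y⟩, P(|+x⟩) = 1/2.
After stage 1 the state is |+x⟩; P(|-z⟩) = |⟨-z|+x⟩|² = 1/2.
Joint probability = 1/2 × 1/2 = 0.250.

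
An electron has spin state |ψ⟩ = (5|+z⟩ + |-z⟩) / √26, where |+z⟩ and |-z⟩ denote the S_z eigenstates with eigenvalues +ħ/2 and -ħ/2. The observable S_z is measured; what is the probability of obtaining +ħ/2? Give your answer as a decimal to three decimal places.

The +ħ/2 outcome corresponds to |+z⟩. Its amplitude in |ψ⟩ is 5/√26.
P = |5|² / 26 = 25/26.

0.962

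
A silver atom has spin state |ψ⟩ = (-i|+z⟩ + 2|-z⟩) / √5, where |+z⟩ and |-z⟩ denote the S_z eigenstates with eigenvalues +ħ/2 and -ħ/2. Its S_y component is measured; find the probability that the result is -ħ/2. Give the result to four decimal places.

|-y⟩ = (|+z⟩ - i|-z⟩)/√2, so ⟨-y|ψ⟩ = (i) / (√2·√5).
P = |i|² / 10 = 1/10.

0.1000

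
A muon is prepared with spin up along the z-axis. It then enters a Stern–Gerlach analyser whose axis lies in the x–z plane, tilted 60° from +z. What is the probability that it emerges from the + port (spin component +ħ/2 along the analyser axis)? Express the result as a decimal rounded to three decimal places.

0.750

For spin-½, the probability of finding spin-up along an axis at angle θ to the initial spin direction is cos²(θ/2); spin-down is sin²(θ/2).
θ = 60°, so P = cos²(30°) ≈ 0.750.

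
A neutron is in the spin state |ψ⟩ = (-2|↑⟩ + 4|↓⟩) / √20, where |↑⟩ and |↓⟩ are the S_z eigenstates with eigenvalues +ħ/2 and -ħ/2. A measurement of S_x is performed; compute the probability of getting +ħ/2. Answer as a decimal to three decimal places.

|+x⟩ = (|↑⟩ + |↓⟩)/√2, so ⟨+x|ψ⟩ = (2) / (√2·√20).
P = |2|² / 40 = 4/40.

0.100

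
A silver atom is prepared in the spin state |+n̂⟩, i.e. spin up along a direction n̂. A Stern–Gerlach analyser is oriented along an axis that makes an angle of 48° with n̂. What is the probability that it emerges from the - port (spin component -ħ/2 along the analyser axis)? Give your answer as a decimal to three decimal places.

For spin-½, the probability of finding spin-up along an axis at angle θ to the initial spin direction is cos²(θ/2); spin-down is sin²(θ/2).
θ = 48°, so P = sin²(24°) ≈ 0.165.

0.165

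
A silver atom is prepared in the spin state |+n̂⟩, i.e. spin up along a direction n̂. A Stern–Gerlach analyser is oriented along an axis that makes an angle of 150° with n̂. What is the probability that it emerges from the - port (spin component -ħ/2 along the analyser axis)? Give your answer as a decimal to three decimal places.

0.933

For spin-½, the probability of finding spin-up along an axis at angle θ to the initial spin direction is cos²(θ/2); spin-down is sin²(θ/2).
θ = 150°, so P = sin²(75°) ≈ 0.933.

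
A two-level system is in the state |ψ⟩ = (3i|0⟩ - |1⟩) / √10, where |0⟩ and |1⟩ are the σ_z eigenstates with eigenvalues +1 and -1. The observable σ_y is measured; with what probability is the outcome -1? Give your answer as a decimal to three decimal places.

|-y⟩ = (|0⟩ - i|1⟩)/√2, so ⟨-y|ψ⟩ = (2i) / (√2·√10).
P = |2i|² / 20 = 4/20.

0.200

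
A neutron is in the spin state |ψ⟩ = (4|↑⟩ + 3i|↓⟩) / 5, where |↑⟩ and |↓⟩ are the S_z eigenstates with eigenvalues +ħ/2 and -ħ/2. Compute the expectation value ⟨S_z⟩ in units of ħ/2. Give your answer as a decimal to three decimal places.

⟨σ_z⟩ = |a|² - |b|² divided by |a|²+|b|², with a, b the |↑⟩, |↓⟩ amplitudes.
= (16 - 9)/25 = 7/25.
⟨S_z⟩ = (ħ/2)·⟨σ_z⟩.

0.280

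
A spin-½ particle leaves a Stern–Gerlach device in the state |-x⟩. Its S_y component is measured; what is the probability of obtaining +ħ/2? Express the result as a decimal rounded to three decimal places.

In the S_z basis, |-x⟩ = (|+z⟩ - |-z⟩)/√2 and |+y⟩ = (|+z⟩ + i|-z⟩)/√2.
|⟨+y|-x⟩|² = 1/2.

0.500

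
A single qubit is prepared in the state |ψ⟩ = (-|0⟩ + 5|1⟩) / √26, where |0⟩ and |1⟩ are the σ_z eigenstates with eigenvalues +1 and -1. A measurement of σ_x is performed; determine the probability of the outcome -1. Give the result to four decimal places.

0.6923

|-x⟩ = (|0⟩ - |1⟩)/√2, so ⟨-x|ψ⟩ = (-6) / (√2·√26).
P = |-6|² / 52 = 36/52.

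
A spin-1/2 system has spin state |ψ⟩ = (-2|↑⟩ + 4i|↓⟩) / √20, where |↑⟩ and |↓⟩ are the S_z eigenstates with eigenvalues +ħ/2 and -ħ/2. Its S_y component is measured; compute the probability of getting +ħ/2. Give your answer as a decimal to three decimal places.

|+y⟩ = (|↑⟩ + i|↓⟩)/√2, so ⟨+y|ψ⟩ = (2) / (√2·√20).
P = |2|² / 40 = 4/40.

0.100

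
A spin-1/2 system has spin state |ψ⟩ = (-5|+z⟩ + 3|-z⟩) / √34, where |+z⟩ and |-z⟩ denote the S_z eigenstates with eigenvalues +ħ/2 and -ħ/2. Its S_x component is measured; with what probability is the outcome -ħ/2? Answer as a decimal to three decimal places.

0.941

|-x⟩ = (|+z⟩ - |-z⟩)/√2, so ⟨-x|ψ⟩ = (-8) / (√2·√34).
P = |-8|² / 68 = 64/68.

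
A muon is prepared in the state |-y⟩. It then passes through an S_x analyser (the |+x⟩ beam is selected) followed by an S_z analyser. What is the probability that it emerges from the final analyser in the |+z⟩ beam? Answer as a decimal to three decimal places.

0.250

First analyser (S_x): from |-y⟩, P(|+x⟩) = 1/2.
After stage 1 the state is |+x⟩; P(|+z⟩) = |⟨+z|+x⟩|² = 1/2.
Joint probability = 1/2 × 1/2 = 0.250.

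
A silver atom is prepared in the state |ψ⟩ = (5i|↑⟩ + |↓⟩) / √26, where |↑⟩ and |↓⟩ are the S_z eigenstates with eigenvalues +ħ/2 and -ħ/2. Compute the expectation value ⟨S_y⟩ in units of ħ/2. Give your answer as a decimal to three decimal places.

-0.385

⟨σ_y⟩ = 2 Im(a* b)/(|a|²+|b|²) with a = 5i, b = 1.
a* b = -5i, so ⟨σ_y⟩ = -10/26.
⟨S_y⟩ = (ħ/2)·⟨σ_y⟩.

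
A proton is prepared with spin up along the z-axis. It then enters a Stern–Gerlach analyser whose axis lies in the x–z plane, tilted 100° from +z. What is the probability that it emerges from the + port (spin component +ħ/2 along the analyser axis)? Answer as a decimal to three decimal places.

For spin-½, the probability of finding spin-up along an axis at angle θ to the initial spin direction is cos²(θ/2); spin-down is sin²(θ/2).
θ = 100°, so P = cos²(50°) ≈ 0.413.

0.413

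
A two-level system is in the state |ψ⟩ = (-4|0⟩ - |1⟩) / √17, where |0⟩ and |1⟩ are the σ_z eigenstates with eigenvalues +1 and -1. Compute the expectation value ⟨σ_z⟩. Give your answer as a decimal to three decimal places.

⟨σ_z⟩ = |a|² - |b|² divided by |a|²+|b|², with a, b the |0⟩, |1⟩ amplitudes.
= (16 - 1)/17 = 15/17.

0.882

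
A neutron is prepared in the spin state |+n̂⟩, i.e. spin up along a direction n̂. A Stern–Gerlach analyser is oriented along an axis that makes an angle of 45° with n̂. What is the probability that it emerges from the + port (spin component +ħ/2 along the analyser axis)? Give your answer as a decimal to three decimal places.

For spin-½, the probability of finding spin-up along an axis at angle θ to the initial spin direction is cos²(θ/2); spin-down is sin²(θ/2).
θ = 45°, so P = cos²(22.5°) ≈ 0.854.

0.854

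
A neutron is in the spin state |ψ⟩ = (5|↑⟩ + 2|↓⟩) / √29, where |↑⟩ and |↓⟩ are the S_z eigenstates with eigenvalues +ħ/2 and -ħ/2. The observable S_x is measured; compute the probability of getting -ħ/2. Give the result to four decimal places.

0.1552

|-x⟩ = (|↑⟩ - |↓⟩)/√2, so ⟨-x|ψ⟩ = (3) / (√2·√29).
P = |3|² / 58 = 9/58.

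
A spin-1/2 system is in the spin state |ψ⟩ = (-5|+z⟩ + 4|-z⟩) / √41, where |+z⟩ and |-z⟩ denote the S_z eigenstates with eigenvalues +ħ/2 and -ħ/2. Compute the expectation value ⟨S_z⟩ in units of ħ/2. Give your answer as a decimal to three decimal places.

0.220

⟨σ_z⟩ = |a|² - |b|² divided by |a|²+|b|², with a, b the |+z⟩, |-z⟩ amplitudes.
= (25 - 16)/41 = 9/41.
⟨S_z⟩ = (ħ/2)·⟨σ_z⟩.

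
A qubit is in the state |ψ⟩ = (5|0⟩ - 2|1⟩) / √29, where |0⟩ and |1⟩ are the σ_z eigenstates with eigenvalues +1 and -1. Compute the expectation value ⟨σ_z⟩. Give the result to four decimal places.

0.7241

⟨σ_z⟩ = |a|² - |b|² divided by |a|²+|b|², with a, b the |0⟩, |1⟩ amplitudes.
= (25 - 4)/29 = 21/29.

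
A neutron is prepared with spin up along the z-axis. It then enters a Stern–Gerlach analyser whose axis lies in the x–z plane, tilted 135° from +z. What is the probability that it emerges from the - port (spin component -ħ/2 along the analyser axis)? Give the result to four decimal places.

For spin-½, the probability of finding spin-up along an axis at angle θ to the initial spin direction is cos²(θ/2); spin-down is sin²(θ/2).
θ = 135°, so P = sin²(67.5°) ≈ 0.8536.

0.8536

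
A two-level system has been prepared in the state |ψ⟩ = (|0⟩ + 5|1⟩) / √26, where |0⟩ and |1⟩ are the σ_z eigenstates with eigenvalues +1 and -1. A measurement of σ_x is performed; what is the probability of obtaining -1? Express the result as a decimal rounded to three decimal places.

|-x⟩ = (|0⟩ - |1⟩)/√2, so ⟨-x|ψ⟩ = (-4) / (√2·√26).
P = |-4|² / 52 = 16/52.

0.308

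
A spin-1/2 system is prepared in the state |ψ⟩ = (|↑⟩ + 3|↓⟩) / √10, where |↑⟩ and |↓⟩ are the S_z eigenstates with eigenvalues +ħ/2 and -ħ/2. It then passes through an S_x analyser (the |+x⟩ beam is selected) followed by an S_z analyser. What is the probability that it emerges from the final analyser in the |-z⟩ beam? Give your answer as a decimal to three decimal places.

First analyser (S_x): P(|+x⟩) = |⟨+x|ψ⟩|² = 16/20.
After stage 1 the state is |+x⟩; P(|-z⟩) = |⟨-z|+x⟩|² = 1/2.
Joint probability = 16/20 × 1/2 = 0.400.

0.400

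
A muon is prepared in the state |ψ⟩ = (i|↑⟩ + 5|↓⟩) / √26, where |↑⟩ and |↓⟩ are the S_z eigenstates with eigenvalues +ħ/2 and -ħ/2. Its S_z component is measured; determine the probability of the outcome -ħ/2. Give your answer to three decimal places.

0.962

The -ħ/2 outcome corresponds to |↓⟩. Its amplitude in |ψ⟩ is 5/√26.
P = |5|² / 26 = 25/26.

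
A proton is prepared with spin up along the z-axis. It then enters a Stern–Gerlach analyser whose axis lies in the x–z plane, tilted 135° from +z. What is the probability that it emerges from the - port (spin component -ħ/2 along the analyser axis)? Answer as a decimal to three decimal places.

For spin-½, the probability of finding spin-up along an axis at angle θ to the initial spin direction is cos²(θ/2); spin-down is sin²(θ/2).
θ = 135°, so P = sin²(67.5°) ≈ 0.854.

0.854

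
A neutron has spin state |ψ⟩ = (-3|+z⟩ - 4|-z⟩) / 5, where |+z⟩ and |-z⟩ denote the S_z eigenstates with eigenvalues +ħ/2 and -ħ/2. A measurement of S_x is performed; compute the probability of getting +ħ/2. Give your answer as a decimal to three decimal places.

|+x⟩ = (|+z⟩ + |-z⟩)/√2, so ⟨+x|ψ⟩ = (-7) / (√2·5).
P = |-7|² / 50 = 49/50.

0.980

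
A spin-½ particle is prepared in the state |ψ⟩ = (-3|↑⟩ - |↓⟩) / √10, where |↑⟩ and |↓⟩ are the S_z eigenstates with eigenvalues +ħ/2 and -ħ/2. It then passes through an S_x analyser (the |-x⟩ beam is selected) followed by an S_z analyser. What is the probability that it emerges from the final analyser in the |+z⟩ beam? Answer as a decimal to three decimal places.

0.100

First analyser (S_x): P(|-x⟩) = |⟨-x|ψ⟩|² = 4/20.
After stage 1 the state is |-x⟩; P(|+z⟩) = |⟨+z|-x⟩|² = 1/2.
Joint probability = 4/20 × 1/2 = 0.100.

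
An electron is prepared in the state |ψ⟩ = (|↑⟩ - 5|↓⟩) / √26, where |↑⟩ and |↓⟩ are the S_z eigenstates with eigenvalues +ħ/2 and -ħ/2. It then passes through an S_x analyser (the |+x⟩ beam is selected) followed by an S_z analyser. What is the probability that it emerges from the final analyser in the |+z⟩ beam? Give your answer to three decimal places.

First analyser (S_x): P(|+x⟩) = |⟨+x|ψ⟩|² = 16/52.
After stage 1 the state is |+x⟩; P(|+z⟩) = |⟨+z|+x⟩|² = 1/2.
Joint probability = 16/52 × 1/2 = 0.154.

0.154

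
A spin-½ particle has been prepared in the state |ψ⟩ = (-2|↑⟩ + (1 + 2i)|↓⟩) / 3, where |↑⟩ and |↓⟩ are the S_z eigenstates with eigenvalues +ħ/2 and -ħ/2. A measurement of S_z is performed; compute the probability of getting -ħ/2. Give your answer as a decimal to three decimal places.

0.556

The -ħ/2 outcome corresponds to |↓⟩. Its amplitude in |ψ⟩ is (1 + 2i)/3.
P = |1 + 2i|² / 9 = 5/9.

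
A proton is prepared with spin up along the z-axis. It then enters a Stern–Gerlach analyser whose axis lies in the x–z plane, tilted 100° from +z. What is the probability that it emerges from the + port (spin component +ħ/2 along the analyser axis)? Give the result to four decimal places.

0.4132

For spin-½, the probability of finding spin-up along an axis at angle θ to the initial spin direction is cos²(θ/2); spin-down is sin²(θ/2).
θ = 100°, so P = cos²(50°) ≈ 0.4132.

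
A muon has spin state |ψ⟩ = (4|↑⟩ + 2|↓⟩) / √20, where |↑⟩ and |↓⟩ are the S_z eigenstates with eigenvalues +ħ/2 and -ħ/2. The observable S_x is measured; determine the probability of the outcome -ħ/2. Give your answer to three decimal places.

|-x⟩ = (|↑⟩ - |↓⟩)/√2, so ⟨-x|ψ⟩ = (2) / (√2·√20).
P = |2|² / 40 = 4/40.

0.100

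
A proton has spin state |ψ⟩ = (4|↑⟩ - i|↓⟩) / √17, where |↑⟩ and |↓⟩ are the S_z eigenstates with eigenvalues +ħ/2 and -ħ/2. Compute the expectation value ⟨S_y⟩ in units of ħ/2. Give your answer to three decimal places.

⟨σ_y⟩ = 2 Im(a* b)/(|a|²+|b|²) with a = 4, b = -i.
a* b = -4i, so ⟨σ_y⟩ = -8/17.
⟨S_y⟩ = (ħ/2)·⟨σ_y⟩.

-0.471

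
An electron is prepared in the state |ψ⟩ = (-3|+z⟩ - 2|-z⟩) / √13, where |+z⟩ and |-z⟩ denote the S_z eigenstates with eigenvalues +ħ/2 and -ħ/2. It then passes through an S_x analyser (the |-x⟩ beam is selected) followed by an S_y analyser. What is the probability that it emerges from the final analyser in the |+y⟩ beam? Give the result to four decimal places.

0.0192

First analyser (S_x): P(|-x⟩) = |⟨-x|ψ⟩|² = 1/26.
After stage 1 the state is |-x⟩; P(|+y⟩) = |⟨+y|-x⟩|² = 1/2.
Joint probability = 1/26 × 1/2 = 0.0192.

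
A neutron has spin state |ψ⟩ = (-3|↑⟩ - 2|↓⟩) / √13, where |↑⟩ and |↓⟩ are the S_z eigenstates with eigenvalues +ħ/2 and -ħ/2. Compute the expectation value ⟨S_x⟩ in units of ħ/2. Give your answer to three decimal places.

0.923

⟨σ_x⟩ = 2 Re(a* b)/(|a|²+|b|²) with a = -3, b = -2.
a* b = 6, so ⟨σ_x⟩ = 12/13.
⟨S_x⟩ = (ħ/2)·⟨σ_x⟩.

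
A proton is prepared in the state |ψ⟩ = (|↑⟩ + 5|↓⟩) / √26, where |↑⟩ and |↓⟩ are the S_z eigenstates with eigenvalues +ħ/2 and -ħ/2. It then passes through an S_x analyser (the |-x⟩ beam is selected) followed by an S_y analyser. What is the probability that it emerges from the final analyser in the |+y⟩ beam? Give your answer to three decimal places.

0.154

First analyser (S_x): P(|-x⟩) = |⟨-x|ψ⟩|² = 16/52.
After stage 1 the state is |-x⟩; P(|+y⟩) = |⟨+y|-x⟩|² = 1/2.
Joint probability = 16/52 × 1/2 = 0.154.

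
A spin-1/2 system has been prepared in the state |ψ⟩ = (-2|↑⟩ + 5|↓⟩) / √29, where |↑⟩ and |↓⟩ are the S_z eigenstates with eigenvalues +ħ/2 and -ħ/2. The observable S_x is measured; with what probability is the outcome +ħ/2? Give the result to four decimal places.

0.1552

|+x⟩ = (|↑⟩ + |↓⟩)/√2, so ⟨+x|ψ⟩ = (3) / (√2·√29).
P = |3|² / 58 = 9/58.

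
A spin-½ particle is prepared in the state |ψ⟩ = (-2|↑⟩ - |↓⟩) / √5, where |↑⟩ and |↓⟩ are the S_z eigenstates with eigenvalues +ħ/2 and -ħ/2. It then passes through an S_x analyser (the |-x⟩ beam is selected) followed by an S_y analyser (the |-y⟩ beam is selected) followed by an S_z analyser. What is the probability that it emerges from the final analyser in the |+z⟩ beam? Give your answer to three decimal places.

First analyser (S_x): P(|-x⟩) = |⟨-x|ψ⟩|² = 1/10.
After stage 1 the state is |-x⟩; P(|-y⟩) = |⟨-y|-x⟩|² = 1/2.
After stage 2 the state is |-y⟩; P(|+z⟩) = |⟨+z|-y⟩|² = 1/2.
Joint probability = 1/10 × 1/2 × 1/2 = 0.025.

0.025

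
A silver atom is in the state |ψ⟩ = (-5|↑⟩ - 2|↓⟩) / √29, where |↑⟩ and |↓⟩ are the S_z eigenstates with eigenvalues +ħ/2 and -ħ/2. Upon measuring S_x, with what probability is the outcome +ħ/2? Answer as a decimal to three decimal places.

0.845

|+x⟩ = (|↑⟩ + |↓⟩)/√2, so ⟨+x|ψ⟩ = (-7) / (√2·√29).
P = |-7|² / 58 = 49/58.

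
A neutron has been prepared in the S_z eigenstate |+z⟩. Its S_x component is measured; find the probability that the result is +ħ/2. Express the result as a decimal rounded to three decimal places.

0.500

In the S_z basis, |+z⟩ = |↑⟩ and |+x⟩ = (|↑⟩ + |↓⟩)/√2.
|⟨+x|+z⟩|² = 1/2.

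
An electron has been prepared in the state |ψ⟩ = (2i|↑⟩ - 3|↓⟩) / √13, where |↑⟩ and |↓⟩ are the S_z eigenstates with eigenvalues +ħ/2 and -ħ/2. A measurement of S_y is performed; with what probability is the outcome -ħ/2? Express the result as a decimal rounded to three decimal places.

|-y⟩ = (|↑⟩ - i|↓⟩)/√2, so ⟨-y|ψ⟩ = (-i) / (√2·√13).
P = |-i|² / 26 = 1/26.

0.038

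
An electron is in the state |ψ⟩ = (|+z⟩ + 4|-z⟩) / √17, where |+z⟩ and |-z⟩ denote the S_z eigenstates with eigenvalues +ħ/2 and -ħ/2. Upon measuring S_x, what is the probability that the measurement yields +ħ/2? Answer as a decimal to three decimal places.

0.735

|+x⟩ = (|+z⟩ + |-z⟩)/√2, so ⟨+x|ψ⟩ = (5) / (√2·√17).
P = |5|² / 34 = 25/34.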